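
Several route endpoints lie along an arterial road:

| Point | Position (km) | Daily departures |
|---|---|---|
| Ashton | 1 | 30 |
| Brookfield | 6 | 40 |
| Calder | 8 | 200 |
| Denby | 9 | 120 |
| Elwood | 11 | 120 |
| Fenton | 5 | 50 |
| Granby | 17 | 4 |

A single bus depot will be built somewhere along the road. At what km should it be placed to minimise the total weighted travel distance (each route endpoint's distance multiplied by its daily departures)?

For a sum of weighted absolute distances on a line, the optimum is the weighted median (not the mean). Total weight W = 564; half-weight = 282.
Sort by position and accumulate weight:
  km 1 (Ashton, w=30) → cum 30
  km 5 (Fenton, w=50) → cum 80
  km 6 (Brookfield, w=40) → cum 120
  km 8 (Calder, w=200) → cum 320  ≥ 282 → median here
  km 9 (Denby, w=120) → cum 440
  km 11 (Elwood, w=120) → cum 560
  km 17 (Granby, w=4) → cum 564
Optimal location: km 8.

x = 8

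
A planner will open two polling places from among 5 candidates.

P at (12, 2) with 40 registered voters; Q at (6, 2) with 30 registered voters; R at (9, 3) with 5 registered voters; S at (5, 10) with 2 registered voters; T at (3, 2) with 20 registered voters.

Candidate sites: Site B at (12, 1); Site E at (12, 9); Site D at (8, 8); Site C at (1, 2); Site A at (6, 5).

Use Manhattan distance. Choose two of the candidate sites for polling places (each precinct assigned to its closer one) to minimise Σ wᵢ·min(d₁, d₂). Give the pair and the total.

Evaluate every pair (each demand assigned to the nearer of the two):
  {Site B, Site C}: total = 279
  {Site B, Site A}: total = 287
  {Site B, Site D}: total = 485
  {Site B, Site E}: total = 491
  {Site E, Site A}: total = 527
  {Site C, Site A}: total = 527
  {Site E, Site C}: total = 531
  {Site D, Site A}: total = 605
  {Site D, Site C}: total = 630
  {Site E, Site D}: total = 780
Best pair: {Site B, Site C} with total 279.

{Site B, Site C}, total 279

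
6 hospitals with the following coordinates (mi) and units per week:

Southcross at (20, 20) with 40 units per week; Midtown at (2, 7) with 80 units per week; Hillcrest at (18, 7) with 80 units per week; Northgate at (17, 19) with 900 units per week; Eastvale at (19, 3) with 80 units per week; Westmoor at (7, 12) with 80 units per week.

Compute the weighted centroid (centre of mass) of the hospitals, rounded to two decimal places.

(15.70, 16.05)

The minimiser of Σwᵢ‖p−pᵢ‖² is the weighted centroid p* = (Σwᵢpᵢ)/(Σwᵢ).
Σwᵢ = 1260.
Σwᵢxᵢ = 40·20 + 80·2 + 80·18 + 900·17 + 80·19 + 80·7 = 19780.
Σwᵢyᵢ = 40·20 + 80·7 + 80·7 + 900·19 + 80·3 + 80·12 = 20220.
x* = 19780/1260 = 15.70, y* = 20220/1260 = 16.05.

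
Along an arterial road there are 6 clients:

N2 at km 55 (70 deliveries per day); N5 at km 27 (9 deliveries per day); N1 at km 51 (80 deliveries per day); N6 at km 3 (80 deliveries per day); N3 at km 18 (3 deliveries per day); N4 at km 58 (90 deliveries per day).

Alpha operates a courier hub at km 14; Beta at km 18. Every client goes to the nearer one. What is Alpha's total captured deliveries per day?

The indifferent point is the midpoint (14+18)/2 = 16; clients left of it (closer to Alpha at 14) go to Alpha, those right go to Beta.
  N6 at 3 (w=80) → Alpha
  N3 at 18 (w=3) → Beta
  N5 at 27 (w=9) → Beta
  N1 at 51 (w=80) → Beta
  N2 at 55 (w=70) → Beta
  N4 at 58 (w=90) → Beta
Alpha captures 80; Beta captures 252.

80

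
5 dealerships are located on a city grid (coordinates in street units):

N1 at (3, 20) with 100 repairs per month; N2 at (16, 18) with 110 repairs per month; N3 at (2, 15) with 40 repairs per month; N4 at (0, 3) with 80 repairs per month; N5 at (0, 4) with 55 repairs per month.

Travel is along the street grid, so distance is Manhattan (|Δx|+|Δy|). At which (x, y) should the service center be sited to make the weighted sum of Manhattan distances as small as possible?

Manhattan distance separates: Σwᵢ(|x−xᵢ|+|y−yᵢ|) = Σwᵢ|x−xᵢ| + Σwᵢ|y−yᵢ|, so x and y are optimised independently as 1-D weighted medians.
Total weight W = 385; half = 192.5.
x-coordinate, sorted with cumulative weight:
  x=0 (N4, w=80) cum 80
  x=0 (N5, w=55) cum 135
  x=2 (N3, w=40) cum 175
  x=3 (N1, w=100) cum 275  ← median
  x=16 (N2, w=110) cum 385
⇒ x* = 3
y-coordinate, sorted with cumulative weight:
  y=3 (N4, w=80) cum 80
  y=4 (N5, w=55) cum 135
  y=15 (N3, w=40) cum 175
  y=18 (N2, w=110) cum 285  ← median
  y=20 (N1, w=100) cum 385
⇒ y* = 18

(3, 18)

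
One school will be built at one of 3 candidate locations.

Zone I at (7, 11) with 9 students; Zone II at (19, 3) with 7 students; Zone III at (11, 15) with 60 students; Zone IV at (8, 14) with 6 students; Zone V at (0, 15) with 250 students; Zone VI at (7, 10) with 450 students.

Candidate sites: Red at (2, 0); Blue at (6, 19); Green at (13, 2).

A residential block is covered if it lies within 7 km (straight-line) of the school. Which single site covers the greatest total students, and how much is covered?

Coverage radius r = 7 km; a point is covered iff (Δx)²+(Δy)² ≤ 7² = 49.
  Red (2, 0): covers {none} → 0
  Blue (6, 19): covers {Zone III, Zone IV} → 66
  Green (13, 2): covers {Zone II} → 7
Maximum coverage at Blue: 66 students.

Blue, covering 66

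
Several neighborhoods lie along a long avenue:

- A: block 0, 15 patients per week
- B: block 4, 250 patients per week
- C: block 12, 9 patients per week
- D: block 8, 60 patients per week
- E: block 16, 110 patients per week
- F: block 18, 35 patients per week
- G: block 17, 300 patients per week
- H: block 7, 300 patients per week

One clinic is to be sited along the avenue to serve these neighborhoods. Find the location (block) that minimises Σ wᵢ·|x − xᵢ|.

x = 7

For a sum of weighted absolute distances on a line, the optimum is the weighted median (not the mean). Total weight W = 1079; half-weight = 539.5.
Sort by position and accumulate weight:
  block 0 (A, w=15) → cum 15
  block 4 (B, w=250) → cum 265
  block 7 (H, w=300) → cum 565  ≥ 539.5 → median here
  block 8 (D, w=60) → cum 625
  block 12 (C, w=9) → cum 634
  block 16 (E, w=110) → cum 744
  block 17 (G, w=300) → cum 1044
  block 18 (F, w=35) → cum 1079
Optimal location: block 7.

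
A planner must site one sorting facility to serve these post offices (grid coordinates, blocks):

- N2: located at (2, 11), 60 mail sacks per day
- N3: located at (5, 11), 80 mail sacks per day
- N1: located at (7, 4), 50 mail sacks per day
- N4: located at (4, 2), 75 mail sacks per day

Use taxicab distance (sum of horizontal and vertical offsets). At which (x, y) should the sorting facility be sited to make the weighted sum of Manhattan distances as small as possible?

(4, 11)

Manhattan distance separates: Σwᵢ(|x−xᵢ|+|y−yᵢ|) = Σwᵢ|x−xᵢ| + Σwᵢ|y−yᵢ|, so x and y are optimised independently as 1-D weighted medians.
Total weight W = 265; half = 132.5.
x-coordinate, sorted with cumulative weight:
  x=2 (N2, w=60) cum 60
  x=4 (N4, w=75) cum 135  ← median
  x=5 (N3, w=80) cum 215
  x=7 (N1, w=50) cum 265
⇒ x* = 4
y-coordinate, sorted with cumulative weight:
  y=2 (N4, w=75) cum 75
  y=4 (N1, w=50) cum 125
  y=11 (N2, w=60) cum 185  ← median
  y=11 (N3, w=80) cum 265
⇒ y* = 11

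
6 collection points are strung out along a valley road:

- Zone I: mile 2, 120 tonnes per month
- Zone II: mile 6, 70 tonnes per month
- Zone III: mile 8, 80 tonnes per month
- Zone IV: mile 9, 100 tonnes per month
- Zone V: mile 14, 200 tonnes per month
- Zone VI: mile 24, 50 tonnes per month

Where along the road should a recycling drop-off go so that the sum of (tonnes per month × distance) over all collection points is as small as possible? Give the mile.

x = 9

For a sum of weighted absolute distances on a line, the optimum is the weighted median (not the mean). Total weight W = 620; half-weight = 310.
Sort by position and accumulate weight:
  mile 2 (Zone I, w=120) → cum 120
  mile 6 (Zone II, w=70) → cum 190
  mile 8 (Zone III, w=80) → cum 270
  mile 9 (Zone IV, w=100) → cum 370  ≥ 310 → median here
  mile 14 (Zone V, w=200) → cum 570
  mile 24 (Zone VI, w=50) → cum 620
Optimal location: mile 9.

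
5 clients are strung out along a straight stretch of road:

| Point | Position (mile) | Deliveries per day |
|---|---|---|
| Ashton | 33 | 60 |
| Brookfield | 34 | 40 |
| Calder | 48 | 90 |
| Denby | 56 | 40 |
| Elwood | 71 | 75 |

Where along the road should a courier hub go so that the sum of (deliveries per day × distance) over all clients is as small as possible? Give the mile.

x = 48

For a sum of weighted absolute distances on a line, the optimum is the weighted median (not the mean). Total weight W = 305; half-weight = 152.5.
Sort by position and accumulate weight:
  mile 33 (Ashton, w=60) → cum 60
  mile 34 (Brookfield, w=40) → cum 100
  mile 48 (Calder, w=90) → cum 190  ≥ 152.5 → median here
  mile 56 (Denby, w=40) → cum 230
  mile 71 (Elwood, w=75) → cum 305
Optimal location: mile 48.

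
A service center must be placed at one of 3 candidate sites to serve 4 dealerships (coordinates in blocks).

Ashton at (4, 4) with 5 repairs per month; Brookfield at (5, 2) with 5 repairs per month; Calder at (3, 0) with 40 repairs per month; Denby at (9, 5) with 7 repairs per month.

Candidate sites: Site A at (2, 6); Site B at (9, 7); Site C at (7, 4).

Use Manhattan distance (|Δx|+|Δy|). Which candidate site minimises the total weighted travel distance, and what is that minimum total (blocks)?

Site C, total 376 blocks

Total weighted distance at each candidate:
  Site A (2, 6): total = 391
  Site B (9, 7): total = 619
  Site C (7, 4): total = 376
Minimum is at Site C with total 376 blocks.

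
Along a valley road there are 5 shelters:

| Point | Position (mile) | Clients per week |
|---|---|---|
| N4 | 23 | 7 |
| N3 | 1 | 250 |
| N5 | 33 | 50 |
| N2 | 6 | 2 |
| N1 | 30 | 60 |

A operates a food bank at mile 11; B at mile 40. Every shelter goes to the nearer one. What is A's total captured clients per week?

259

The indifferent point is the midpoint (11+40)/2 = 25.5; shelters left of it (closer to A at 11) go to A, those right go to B.
  N3 at 1 (w=250) → A
  N2 at 6 (w=2) → A
  N4 at 23 (w=7) → A
  N1 at 30 (w=60) → B
  N5 at 33 (w=50) → B
A captures 259; B captures 110.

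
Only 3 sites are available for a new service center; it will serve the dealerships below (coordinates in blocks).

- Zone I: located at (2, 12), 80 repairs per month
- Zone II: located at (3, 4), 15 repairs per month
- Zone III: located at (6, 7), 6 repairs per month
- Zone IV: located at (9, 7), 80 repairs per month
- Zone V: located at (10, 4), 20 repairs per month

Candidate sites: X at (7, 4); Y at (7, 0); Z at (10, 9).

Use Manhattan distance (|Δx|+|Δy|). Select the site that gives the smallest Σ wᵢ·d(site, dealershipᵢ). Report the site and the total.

Z, total 1436 blocks

Total weighted distance at each candidate:
  X (7, 4): total = 1584
  Y (7, 0): total = 2388
  Z (10, 9): total = 1436
Minimum is at Z with total 1436 blocks.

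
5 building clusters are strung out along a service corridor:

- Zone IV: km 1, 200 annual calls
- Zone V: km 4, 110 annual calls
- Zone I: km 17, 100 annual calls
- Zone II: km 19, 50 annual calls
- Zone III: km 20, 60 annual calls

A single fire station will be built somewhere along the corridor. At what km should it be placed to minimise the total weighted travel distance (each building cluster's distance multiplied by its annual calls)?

x = 4

For a sum of weighted absolute distances on a line, the optimum is the weighted median (not the mean). Total weight W = 520; half-weight = 260.
Sort by position and accumulate weight:
  km 1 (Zone IV, w=200) → cum 200
  km 4 (Zone V, w=110) → cum 310  ≥ 260 → median here
  km 17 (Zone I, w=100) → cum 410
  km 19 (Zone II, w=50) → cum 460
  km 20 (Zone III, w=60) → cum 520
Optimal location: km 4.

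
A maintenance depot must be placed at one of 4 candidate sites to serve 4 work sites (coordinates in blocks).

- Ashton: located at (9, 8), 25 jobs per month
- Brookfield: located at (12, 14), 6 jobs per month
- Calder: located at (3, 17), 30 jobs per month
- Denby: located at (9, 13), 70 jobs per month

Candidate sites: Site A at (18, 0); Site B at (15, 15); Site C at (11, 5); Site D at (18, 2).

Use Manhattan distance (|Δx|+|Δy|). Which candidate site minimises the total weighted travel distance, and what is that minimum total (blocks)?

Site B, total 1329 blocks

Total weighted distance at each candidate:
  Site A (18, 0): total = 3045
  Site B (15, 15): total = 1329
  Site C (11, 5): total = 1485
  Site D (18, 2): total = 2783
Minimum is at Site B with total 1329 blocks.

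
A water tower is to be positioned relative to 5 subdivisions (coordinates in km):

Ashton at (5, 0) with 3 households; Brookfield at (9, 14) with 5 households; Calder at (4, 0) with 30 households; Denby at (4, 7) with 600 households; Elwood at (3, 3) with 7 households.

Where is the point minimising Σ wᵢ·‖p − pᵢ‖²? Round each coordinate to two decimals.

The minimiser of Σwᵢ‖p−pᵢ‖² is the weighted centroid p* = (Σwᵢpᵢ)/(Σwᵢ).
Σwᵢ = 645.
Σwᵢxᵢ = 3·5 + 5·9 + 30·4 + 600·4 + 7·3 = 2601.
Σwᵢyᵢ = 3·0 + 5·14 + 30·0 + 600·7 + 7·3 = 4291.
x* = 2601/645 = 4.03, y* = 4291/645 = 6.65.

(4.03, 6.65)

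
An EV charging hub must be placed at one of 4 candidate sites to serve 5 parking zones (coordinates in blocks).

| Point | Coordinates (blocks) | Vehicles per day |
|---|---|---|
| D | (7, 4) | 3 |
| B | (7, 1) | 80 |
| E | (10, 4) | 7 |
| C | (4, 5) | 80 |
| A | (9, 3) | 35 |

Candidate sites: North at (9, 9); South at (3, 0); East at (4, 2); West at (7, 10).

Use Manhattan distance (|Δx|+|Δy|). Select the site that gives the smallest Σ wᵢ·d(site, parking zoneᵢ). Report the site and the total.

East, total 841 blocks

Total weighted distance at each candidate:
  North (9, 9): total = 1793
  South (3, 0): total = 1296
  East (4, 2): total = 841
  West (7, 10): total = 1756
Minimum is at East with total 841 blocks.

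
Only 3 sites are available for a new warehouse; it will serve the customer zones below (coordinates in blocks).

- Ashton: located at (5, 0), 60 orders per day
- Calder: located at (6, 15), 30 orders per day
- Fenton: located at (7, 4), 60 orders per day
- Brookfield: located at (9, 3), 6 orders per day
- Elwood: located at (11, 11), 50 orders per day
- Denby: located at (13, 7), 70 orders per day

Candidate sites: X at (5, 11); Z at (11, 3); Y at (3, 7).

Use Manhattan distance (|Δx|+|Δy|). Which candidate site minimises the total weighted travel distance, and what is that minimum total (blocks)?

Z, total 2182 blocks

Total weighted distance at each candidate:
  X (5, 11): total = 2562
  Z (11, 3): total = 2182
  Y (3, 7): total = 2650
Minimum is at Z with total 2182 blocks.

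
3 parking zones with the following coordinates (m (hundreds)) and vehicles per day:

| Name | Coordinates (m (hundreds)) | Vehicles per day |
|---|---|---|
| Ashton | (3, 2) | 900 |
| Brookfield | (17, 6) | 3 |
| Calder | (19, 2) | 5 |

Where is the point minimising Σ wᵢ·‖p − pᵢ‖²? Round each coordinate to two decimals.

The minimiser of Σwᵢ‖p−pᵢ‖² is the weighted centroid p* = (Σwᵢpᵢ)/(Σwᵢ).
Σwᵢ = 908.
Σwᵢxᵢ = 900·3 + 3·17 + 5·19 = 2846.
Σwᵢyᵢ = 900·2 + 3·6 + 5·2 = 1828.
x* = 2846/908 = 3.13, y* = 1828/908 = 2.01.

(3.13, 2.01)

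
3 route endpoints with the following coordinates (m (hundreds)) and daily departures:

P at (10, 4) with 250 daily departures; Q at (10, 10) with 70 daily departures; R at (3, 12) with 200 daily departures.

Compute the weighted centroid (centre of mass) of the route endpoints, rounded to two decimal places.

The minimiser of Σwᵢ‖p−pᵢ‖² is the weighted centroid p* = (Σwᵢpᵢ)/(Σwᵢ).
Σwᵢ = 520.
Σwᵢxᵢ = 250·10 + 70·10 + 200·3 = 3800.
Σwᵢyᵢ = 250·4 + 70·10 + 200·12 = 4100.
x* = 3800/520 = 7.31, y* = 4100/520 = 7.88.

(7.31, 7.88)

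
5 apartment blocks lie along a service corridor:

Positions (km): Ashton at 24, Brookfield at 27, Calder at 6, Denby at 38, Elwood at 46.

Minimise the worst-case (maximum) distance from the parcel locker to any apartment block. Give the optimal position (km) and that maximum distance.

The 1-center on a line is the midpoint of the two extreme points: leftmost at 6, rightmost at 46.
Optimal location = (6 + 46)/2 = 26; maximum distance = (46 − 6)/2 = 20.

location 26, max distance 20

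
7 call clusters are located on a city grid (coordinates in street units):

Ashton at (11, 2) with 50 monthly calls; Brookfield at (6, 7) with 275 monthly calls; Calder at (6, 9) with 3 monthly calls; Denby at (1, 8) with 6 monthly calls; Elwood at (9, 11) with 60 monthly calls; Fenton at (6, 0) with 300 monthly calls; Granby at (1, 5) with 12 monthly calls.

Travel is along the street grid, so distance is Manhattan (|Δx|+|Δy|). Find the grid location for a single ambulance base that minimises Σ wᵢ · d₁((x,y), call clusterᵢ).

Manhattan distance separates: Σwᵢ(|x−xᵢ|+|y−yᵢ|) = Σwᵢ|x−xᵢ| + Σwᵢ|y−yᵢ|, so x and y are optimised independently as 1-D weighted medians.
Total weight W = 706; half = 353.
x-coordinate, sorted with cumulative weight:
  x=1 (Denby, w=6) cum 6
  x=1 (Granby, w=12) cum 18
  x=6 (Brookfield, w=275) cum 293
  x=6 (Calder, w=3) cum 296
  x=6 (Fenton, w=300) cum 596  ← median
  x=9 (Elwood, w=60) cum 656
  x=11 (Ashton, w=50) cum 706
⇒ x* = 6
y-coordinate, sorted with cumulative weight:
  y=0 (Fenton, w=300) cum 300
  y=2 (Ashton, w=50) cum 350
  y=5 (Granby, w=12) cum 362  ← median
  y=7 (Brookfield, w=275) cum 637
  y=8 (Denby, w=6) cum 643
  y=9 (Calder, w=3) cum 646
  y=11 (Elwood, w=60) cum 706
⇒ y* = 5

(6, 5)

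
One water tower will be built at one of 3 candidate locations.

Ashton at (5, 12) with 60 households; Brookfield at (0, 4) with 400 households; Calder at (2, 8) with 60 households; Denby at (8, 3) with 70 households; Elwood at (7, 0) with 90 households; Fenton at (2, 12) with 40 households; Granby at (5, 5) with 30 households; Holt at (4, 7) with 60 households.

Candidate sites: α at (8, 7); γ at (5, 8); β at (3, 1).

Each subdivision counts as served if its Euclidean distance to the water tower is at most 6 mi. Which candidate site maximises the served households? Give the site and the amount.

β, covering 590

Coverage radius r = 6 mi; a point is covered iff (Δx)²+(Δy)² ≤ 6² = 36.
  α (8, 7): covers {Ashton, Denby, Granby, Holt} → 220
  γ (5, 8): covers {Ashton, Calder, Denby, Fenton, Granby, Holt} → 320
  β (3, 1): covers {Brookfield, Denby, Elwood, Granby} → 590
Maximum coverage at β: 590 households.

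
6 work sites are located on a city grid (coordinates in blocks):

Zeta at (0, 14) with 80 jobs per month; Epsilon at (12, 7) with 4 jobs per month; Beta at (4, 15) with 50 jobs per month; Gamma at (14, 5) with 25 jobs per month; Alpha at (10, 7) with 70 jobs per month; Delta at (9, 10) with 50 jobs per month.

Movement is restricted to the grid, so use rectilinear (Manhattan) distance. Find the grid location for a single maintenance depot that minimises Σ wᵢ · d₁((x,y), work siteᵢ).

(9, 10)

Manhattan distance separates: Σwᵢ(|x−xᵢ|+|y−yᵢ|) = Σwᵢ|x−xᵢ| + Σwᵢ|y−yᵢ|, so x and y are optimised independently as 1-D weighted medians.
Total weight W = 279; half = 139.5.
x-coordinate, sorted with cumulative weight:
  x=0 (Zeta, w=80) cum 80
  x=4 (Beta, w=50) cum 130
  x=9 (Delta, w=50) cum 180  ← median
  x=10 (Alpha, w=70) cum 250
  x=12 (Epsilon, w=4) cum 254
  x=14 (Gamma, w=25) cum 279
⇒ x* = 9
y-coordinate, sorted with cumulative weight:
  y=5 (Gamma, w=25) cum 25
  y=7 (Epsilon, w=4) cum 29
  y=7 (Alpha, w=70) cum 99
  y=10 (Delta, w=50) cum 149  ← median
  y=14 (Zeta, w=80) cum 229
  y=15 (Beta, w=50) cum 279
⇒ y* = 10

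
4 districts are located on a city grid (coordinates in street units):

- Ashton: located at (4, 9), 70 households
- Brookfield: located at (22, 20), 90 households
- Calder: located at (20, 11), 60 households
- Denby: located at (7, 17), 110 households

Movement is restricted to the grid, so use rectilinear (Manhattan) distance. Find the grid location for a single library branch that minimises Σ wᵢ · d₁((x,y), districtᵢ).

(7, 17)

Manhattan distance separates: Σwᵢ(|x−xᵢ|+|y−yᵢ|) = Σwᵢ|x−xᵢ| + Σwᵢ|y−yᵢ|, so x and y are optimised independently as 1-D weighted medians.
Total weight W = 330; half = 165.
x-coordinate, sorted with cumulative weight:
  x=4 (Ashton, w=70) cum 70
  x=7 (Denby, w=110) cum 180  ← median
  x=20 (Calder, w=60) cum 240
  x=22 (Brookfield, w=90) cum 330
⇒ x* = 7
y-coordinate, sorted with cumulative weight:
  y=9 (Ashton, w=70) cum 70
  y=11 (Calder, w=60) cum 130
  y=17 (Denby, w=110) cum 240  ← median
  y=20 (Brookfield, w=90) cum 330
⇒ y* = 17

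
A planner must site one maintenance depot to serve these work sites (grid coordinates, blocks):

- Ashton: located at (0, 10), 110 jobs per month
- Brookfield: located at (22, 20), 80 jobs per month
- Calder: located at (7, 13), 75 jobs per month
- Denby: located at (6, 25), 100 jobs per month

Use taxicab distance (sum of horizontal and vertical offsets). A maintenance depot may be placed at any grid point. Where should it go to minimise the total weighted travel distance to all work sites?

Manhattan distance separates: Σwᵢ(|x−xᵢ|+|y−yᵢ|) = Σwᵢ|x−xᵢ| + Σwᵢ|y−yᵢ|, so x and y are optimised independently as 1-D weighted medians.
Total weight W = 365; half = 182.5.
x-coordinate, sorted with cumulative weight:
  x=0 (Ashton, w=110) cum 110
  x=6 (Denby, w=100) cum 210  ← median
  x=7 (Calder, w=75) cum 285
  x=22 (Brookfield, w=80) cum 365
⇒ x* = 6
y-coordinate, sorted with cumulative weight:
  y=10 (Ashton, w=110) cum 110
  y=13 (Calder, w=75) cum 185  ← median
  y=20 (Brookfield, w=80) cum 265
  y=25 (Denby, w=100) cum 365
⇒ y* = 13

(6, 13)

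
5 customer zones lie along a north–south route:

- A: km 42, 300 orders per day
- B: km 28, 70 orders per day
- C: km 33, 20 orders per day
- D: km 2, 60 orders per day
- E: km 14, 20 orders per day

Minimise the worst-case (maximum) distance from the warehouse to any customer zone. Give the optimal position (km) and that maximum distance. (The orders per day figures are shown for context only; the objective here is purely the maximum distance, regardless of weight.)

location 22, max distance 20

The 1-center on a line is the midpoint of the two extreme points: leftmost at 2, rightmost at 42.
Optimal location = (2 + 42)/2 = 22; maximum distance = (42 − 2)/2 = 20.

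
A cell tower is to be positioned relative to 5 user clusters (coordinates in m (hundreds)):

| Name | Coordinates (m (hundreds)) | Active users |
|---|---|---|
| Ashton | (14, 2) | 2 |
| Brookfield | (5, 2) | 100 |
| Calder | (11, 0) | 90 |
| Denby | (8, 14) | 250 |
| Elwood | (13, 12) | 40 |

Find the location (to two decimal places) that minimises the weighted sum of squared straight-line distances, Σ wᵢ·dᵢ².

The minimiser of Σwᵢ‖p−pᵢ‖² is the weighted centroid p* = (Σwᵢpᵢ)/(Σwᵢ).
Σwᵢ = 482.
Σwᵢxᵢ = 2·14 + 100·5 + 90·11 + 250·8 + 40·13 = 4038.
Σwᵢyᵢ = 2·2 + 100·2 + 90·0 + 250·14 + 40·12 = 4184.
x* = 4038/482 = 8.38, y* = 4184/482 = 8.68.

(8.38, 8.68)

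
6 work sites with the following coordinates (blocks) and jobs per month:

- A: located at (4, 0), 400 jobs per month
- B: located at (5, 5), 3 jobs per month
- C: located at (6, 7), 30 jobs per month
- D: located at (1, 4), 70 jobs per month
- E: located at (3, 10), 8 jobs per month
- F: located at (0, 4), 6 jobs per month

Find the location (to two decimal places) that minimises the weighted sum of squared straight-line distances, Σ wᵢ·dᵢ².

The minimiser of Σwᵢ‖p−pᵢ‖² is the weighted centroid p* = (Σwᵢpᵢ)/(Σwᵢ).
Σwᵢ = 517.
Σwᵢxᵢ = 400·4 + 3·5 + 30·6 + 70·1 + 8·3 + 6·0 = 1889.
Σwᵢyᵢ = 400·0 + 3·5 + 30·7 + 70·4 + 8·10 + 6·4 = 609.
x* = 1889/517 = 3.65, y* = 609/517 = 1.18.

(3.65, 1.18)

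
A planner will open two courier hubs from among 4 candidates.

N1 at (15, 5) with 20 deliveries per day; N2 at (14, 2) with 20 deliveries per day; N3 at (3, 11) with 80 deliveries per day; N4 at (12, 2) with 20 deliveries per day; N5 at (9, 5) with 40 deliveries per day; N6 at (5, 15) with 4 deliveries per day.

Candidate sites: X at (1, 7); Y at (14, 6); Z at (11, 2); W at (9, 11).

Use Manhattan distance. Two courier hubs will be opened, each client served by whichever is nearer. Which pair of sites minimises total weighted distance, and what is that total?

{Z, W}, total 932

Evaluate every pair (each demand assigned to the nearer of the two):
  {Z, W}: total = 932
  {X, Z}: total = 948
  {Y, W}: total = 992
  {X, Y}: total = 1008
  {X, W}: total = 1512
  {Y, Z}: total = 1672
Best pair: {Z, W} with total 932.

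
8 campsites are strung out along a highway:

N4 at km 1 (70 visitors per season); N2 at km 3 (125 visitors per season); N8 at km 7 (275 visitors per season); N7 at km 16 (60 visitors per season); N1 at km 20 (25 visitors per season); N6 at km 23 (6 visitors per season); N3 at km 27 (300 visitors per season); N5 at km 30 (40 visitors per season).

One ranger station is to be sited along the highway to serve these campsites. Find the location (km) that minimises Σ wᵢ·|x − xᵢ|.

x = 7

For a sum of weighted absolute distances on a line, the optimum is the weighted median (not the mean). Total weight W = 901; half-weight = 450.5.
Sort by position and accumulate weight:
  km 1 (N4, w=70) → cum 70
  km 3 (N2, w=125) → cum 195
  km 7 (N8, w=275) → cum 470  ≥ 450.5 → median here
  km 16 (N7, w=60) → cum 530
  km 20 (N1, w=25) → cum 555
  km 23 (N6, w=6) → cum 561
  km 27 (N3, w=300) → cum 861
  km 30 (N5, w=40) → cum 901
Optimal location: km 7.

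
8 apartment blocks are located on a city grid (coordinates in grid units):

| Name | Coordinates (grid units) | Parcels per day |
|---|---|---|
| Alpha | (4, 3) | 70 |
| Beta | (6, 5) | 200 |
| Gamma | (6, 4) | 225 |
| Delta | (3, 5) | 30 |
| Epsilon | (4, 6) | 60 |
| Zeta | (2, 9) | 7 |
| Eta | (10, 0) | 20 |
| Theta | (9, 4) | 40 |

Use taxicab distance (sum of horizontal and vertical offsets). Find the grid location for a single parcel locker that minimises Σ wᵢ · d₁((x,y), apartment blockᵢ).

(6, 4)

Manhattan distance separates: Σwᵢ(|x−xᵢ|+|y−yᵢ|) = Σwᵢ|x−xᵢ| + Σwᵢ|y−yᵢ|, so x and y are optimised independently as 1-D weighted medians.
Total weight W = 652; half = 326.
x-coordinate, sorted with cumulative weight:
  x=2 (Zeta, w=7) cum 7
  x=3 (Delta, w=30) cum 37
  x=4 (Alpha, w=70) cum 107
  x=4 (Epsilon, w=60) cum 167
  x=6 (Beta, w=200) cum 367  ← median
  x=6 (Gamma, w=225) cum 592
  x=9 (Theta, w=40) cum 632
  x=10 (Eta, w=20) cum 652
⇒ x* = 6
y-coordinate, sorted with cumulative weight:
  y=0 (Eta, w=20) cum 20
  y=3 (Alpha, w=70) cum 90
  y=4 (Gamma, w=225) cum 315
  y=4 (Theta, w=40) cum 355  ← median
  y=5 (Beta, w=200) cum 555
  y=5 (Delta, w=30) cum 585
  y=6 (Epsilon, w=60) cum 645
  y=9 (Zeta, w=7) cum 652
⇒ y* = 4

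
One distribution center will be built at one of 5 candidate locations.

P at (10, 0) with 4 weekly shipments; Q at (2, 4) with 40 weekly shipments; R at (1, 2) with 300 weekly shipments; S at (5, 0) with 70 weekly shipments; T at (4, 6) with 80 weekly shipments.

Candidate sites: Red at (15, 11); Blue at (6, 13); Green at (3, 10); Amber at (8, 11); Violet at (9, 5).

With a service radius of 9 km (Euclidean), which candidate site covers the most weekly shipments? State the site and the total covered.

Violet, covering 494

Coverage radius r = 9 km; a point is covered iff (Δx)²+(Δy)² ≤ 9² = 81.
  Red (15, 11): covers {none} → 0
  Blue (6, 13): covers {T} → 80
  Green (3, 10): covers {Q, R, T} → 420
  Amber (8, 11): covers {T} → 80
  Violet (9, 5): covers {P, Q, R, S, T} → 494
Maximum coverage at Violet: 494 weekly shipments.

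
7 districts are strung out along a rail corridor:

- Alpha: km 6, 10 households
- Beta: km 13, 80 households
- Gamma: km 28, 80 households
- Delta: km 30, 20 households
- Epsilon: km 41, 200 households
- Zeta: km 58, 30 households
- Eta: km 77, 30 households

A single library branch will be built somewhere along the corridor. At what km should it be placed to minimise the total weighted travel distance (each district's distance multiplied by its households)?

For a sum of weighted absolute distances on a line, the optimum is the weighted median (not the mean). Total weight W = 450; half-weight = 225.
Sort by position and accumulate weight:
  km 6 (Alpha, w=10) → cum 10
  km 13 (Beta, w=80) → cum 90
  km 28 (Gamma, w=80) → cum 170
  km 30 (Delta, w=20) → cum 190
  km 41 (Epsilon, w=200) → cum 390  ≥ 225 → median here
  km 58 (Zeta, w=30) → cum 420
  km 77 (Eta, w=30) → cum 450
Optimal location: km 41.

x = 41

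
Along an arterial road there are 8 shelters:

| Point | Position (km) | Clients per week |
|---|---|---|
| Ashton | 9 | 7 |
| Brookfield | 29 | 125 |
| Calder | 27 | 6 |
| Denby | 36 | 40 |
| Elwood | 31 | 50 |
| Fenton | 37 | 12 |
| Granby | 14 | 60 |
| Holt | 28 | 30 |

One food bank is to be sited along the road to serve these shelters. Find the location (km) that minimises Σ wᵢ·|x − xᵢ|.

x = 29

For a sum of weighted absolute distances on a line, the optimum is the weighted median (not the mean). Total weight W = 330; half-weight = 165.
Sort by position and accumulate weight:
  km 9 (Ashton, w=7) → cum 7
  km 14 (Granby, w=60) → cum 67
  km 27 (Calder, w=6) → cum 73
  km 28 (Holt, w=30) → cum 103
  km 29 (Brookfield, w=125) → cum 228  ≥ 165 → median here
  km 31 (Elwood, w=50) → cum 278
  km 36 (Denby, w=40) → cum 318
  km 37 (Fenton, w=12) → cum 330
Optimal location: km 29.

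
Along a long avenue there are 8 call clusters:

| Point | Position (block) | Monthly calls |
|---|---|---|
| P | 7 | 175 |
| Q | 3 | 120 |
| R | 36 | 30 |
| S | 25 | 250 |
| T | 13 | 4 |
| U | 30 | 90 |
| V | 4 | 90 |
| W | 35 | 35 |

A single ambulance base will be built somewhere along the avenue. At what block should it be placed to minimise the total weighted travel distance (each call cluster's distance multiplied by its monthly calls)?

For a sum of weighted absolute distances on a line, the optimum is the weighted median (not the mean). Total weight W = 794; half-weight = 397.
Sort by position and accumulate weight:
  block 3 (Q, w=120) → cum 120
  block 4 (V, w=90) → cum 210
  block 7 (P, w=175) → cum 385
  block 13 (T, w=4) → cum 389
  block 25 (S, w=250) → cum 639  ≥ 397 → median here
  block 30 (U, w=90) → cum 729
  block 35 (W, w=35) → cum 764
  block 36 (R, w=30) → cum 794
Optimal location: block 25.

x = 25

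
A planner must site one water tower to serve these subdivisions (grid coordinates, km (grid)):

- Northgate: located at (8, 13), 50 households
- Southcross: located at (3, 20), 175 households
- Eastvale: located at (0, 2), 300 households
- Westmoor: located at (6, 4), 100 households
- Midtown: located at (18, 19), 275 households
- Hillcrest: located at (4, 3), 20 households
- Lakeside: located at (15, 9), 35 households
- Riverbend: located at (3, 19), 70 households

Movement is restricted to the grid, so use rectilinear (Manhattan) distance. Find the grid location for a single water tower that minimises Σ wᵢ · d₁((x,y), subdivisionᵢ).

Manhattan distance separates: Σwᵢ(|x−xᵢ|+|y−yᵢ|) = Σwᵢ|x−xᵢ| + Σwᵢ|y−yᵢ|, so x and y are optimised independently as 1-D weighted medians.
Total weight W = 1025; half = 512.5.
x-coordinate, sorted with cumulative weight:
  x=0 (Eastvale, w=300) cum 300
  x=3 (Southcross, w=175) cum 475
  x=3 (Riverbend, w=70) cum 545  ← median
  x=4 (Hillcrest, w=20) cum 565
  x=6 (Westmoor, w=100) cum 665
  x=8 (Northgate, w=50) cum 715
  x=15 (Lakeside, w=35) cum 750
  x=18 (Midtown, w=275) cum 1025
⇒ x* = 3
y-coordinate, sorted with cumulative weight:
  y=2 (Eastvale, w=300) cum 300
  y=3 (Hillcrest, w=20) cum 320
  y=4 (Westmoor, w=100) cum 420
  y=9 (Lakeside, w=35) cum 455
  y=13 (Northgate, w=50) cum 505
  y=19 (Midtown, w=275) cum 780  ← median
  y=19 (Riverbend, w=70) cum 850
  y=20 (Southcross, w=175) cum 1025
⇒ y* = 19

(3, 19)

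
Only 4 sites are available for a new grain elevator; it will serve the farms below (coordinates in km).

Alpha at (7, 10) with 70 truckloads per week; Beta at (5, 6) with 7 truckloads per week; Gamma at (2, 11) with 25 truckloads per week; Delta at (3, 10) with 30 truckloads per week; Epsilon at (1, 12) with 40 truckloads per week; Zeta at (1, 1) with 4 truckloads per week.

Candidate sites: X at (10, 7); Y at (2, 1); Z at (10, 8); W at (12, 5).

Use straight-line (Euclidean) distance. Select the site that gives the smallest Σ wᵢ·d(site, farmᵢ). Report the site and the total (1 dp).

Total weighted distance at each candidate:
  X (10, 7): total = 1239.8
  Y (2, 1): total = 1729.0
  Z (10, 8): total = 1161.6
  W (12, 5): total = 1713.2
Minimum is at Z with total 1161.6 km.

Z, total 1161.6 km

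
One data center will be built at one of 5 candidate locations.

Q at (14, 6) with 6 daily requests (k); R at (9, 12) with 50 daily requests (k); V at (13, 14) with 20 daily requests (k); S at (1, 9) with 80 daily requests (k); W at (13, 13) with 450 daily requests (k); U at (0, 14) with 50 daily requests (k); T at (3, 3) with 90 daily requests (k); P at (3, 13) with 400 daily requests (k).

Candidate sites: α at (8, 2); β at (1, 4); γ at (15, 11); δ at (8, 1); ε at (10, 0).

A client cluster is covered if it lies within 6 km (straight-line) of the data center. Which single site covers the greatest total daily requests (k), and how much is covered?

Coverage radius r = 6 km; a point is covered iff (Δx)²+(Δy)² ≤ 6² = 36.
  α (8, 2): covers {T} → 90
  β (1, 4): covers {S, T} → 170
  γ (15, 11): covers {Q, V, W} → 476
  δ (8, 1): covers {T} → 90
  ε (10, 0): covers {none} → 0
Maximum coverage at γ: 476 daily requests (k).

γ, covering 476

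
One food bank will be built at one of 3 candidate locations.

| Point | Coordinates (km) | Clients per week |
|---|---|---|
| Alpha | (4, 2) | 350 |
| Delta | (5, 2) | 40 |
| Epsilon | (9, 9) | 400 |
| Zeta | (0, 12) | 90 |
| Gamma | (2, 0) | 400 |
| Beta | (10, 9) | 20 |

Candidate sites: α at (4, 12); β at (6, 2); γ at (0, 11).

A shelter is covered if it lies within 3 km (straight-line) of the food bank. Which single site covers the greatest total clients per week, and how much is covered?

β, covering 390

Coverage radius r = 3 km; a point is covered iff (Δx)²+(Δy)² ≤ 3² = 9.
  α (4, 12): covers {none} → 0
  β (6, 2): covers {Alpha, Delta} → 390
  γ (0, 11): covers {Zeta} → 90
Maximum coverage at β: 390 clients per week.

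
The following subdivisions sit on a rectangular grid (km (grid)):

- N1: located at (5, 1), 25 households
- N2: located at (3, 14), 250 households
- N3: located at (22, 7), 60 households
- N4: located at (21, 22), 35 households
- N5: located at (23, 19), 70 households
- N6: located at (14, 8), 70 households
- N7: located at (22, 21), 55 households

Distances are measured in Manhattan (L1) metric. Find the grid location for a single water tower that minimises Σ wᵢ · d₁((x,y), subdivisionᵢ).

(14, 14)

Manhattan distance separates: Σwᵢ(|x−xᵢ|+|y−yᵢ|) = Σwᵢ|x−xᵢ| + Σwᵢ|y−yᵢ|, so x and y are optimised independently as 1-D weighted medians.
Total weight W = 565; half = 282.5.
x-coordinate, sorted with cumulative weight:
  x=3 (N2, w=250) cum 250
  x=5 (N1, w=25) cum 275
  x=14 (N6, w=70) cum 345  ← median
  x=21 (N4, w=35) cum 380
  x=22 (N3, w=60) cum 440
  x=22 (N7, w=55) cum 495
  x=23 (N5, w=70) cum 565
⇒ x* = 14
y-coordinate, sorted with cumulative weight:
  y=1 (N1, w=25) cum 25
  y=7 (N3, w=60) cum 85
  y=8 (N6, w=70) cum 155
  y=14 (N2, w=250) cum 405  ← median
  y=19 (N5, w=70) cum 475
  y=21 (N7, w=55) cum 530
  y=22 (N4, w=35) cum 565
⇒ y* = 14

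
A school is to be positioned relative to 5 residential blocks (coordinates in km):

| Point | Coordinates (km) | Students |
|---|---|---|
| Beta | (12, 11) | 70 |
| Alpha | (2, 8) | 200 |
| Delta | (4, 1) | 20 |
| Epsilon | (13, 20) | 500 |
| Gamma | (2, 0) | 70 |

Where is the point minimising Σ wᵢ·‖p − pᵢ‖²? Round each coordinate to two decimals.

(9.26, 14.41)

The minimiser of Σwᵢ‖p−pᵢ‖² is the weighted centroid p* = (Σwᵢpᵢ)/(Σwᵢ).
Σwᵢ = 860.
Σwᵢxᵢ = 70·12 + 200·2 + 20·4 + 500·13 + 70·2 = 7960.
Σwᵢyᵢ = 70·11 + 200·8 + 20·1 + 500·20 + 70·0 = 12390.
x* = 7960/860 = 9.26, y* = 12390/860 = 14.41.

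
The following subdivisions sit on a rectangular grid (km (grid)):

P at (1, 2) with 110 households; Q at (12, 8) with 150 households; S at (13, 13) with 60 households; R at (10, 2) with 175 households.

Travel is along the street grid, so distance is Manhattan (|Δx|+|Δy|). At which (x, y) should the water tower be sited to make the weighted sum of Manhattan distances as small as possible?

Manhattan distance separates: Σwᵢ(|x−xᵢ|+|y−yᵢ|) = Σwᵢ|x−xᵢ| + Σwᵢ|y−yᵢ|, so x and y are optimised independently as 1-D weighted medians.
Total weight W = 495; half = 247.5.
x-coordinate, sorted with cumulative weight:
  x=1 (P, w=110) cum 110
  x=10 (R, w=175) cum 285  ← median
  x=12 (Q, w=150) cum 435
  x=13 (S, w=60) cum 495
⇒ x* = 10
y-coordinate, sorted with cumulative weight:
  y=2 (P, w=110) cum 110
  y=2 (R, w=175) cum 285  ← median
  y=8 (Q, w=150) cum 435
  y=13 (S, w=60) cum 495
⇒ y* = 2

(10, 2)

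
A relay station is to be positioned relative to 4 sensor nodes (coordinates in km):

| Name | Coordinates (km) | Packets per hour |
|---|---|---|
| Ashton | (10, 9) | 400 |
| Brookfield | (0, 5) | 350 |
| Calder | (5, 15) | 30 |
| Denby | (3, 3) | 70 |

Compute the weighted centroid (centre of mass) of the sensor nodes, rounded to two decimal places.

(5.13, 7.07)

The minimiser of Σwᵢ‖p−pᵢ‖² is the weighted centroid p* = (Σwᵢpᵢ)/(Σwᵢ).
Σwᵢ = 850.
Σwᵢxᵢ = 400·10 + 350·0 + 30·5 + 70·3 = 4360.
Σwᵢyᵢ = 400·9 + 350·5 + 30·15 + 70·3 = 6010.
x* = 4360/850 = 5.13, y* = 6010/850 = 7.07.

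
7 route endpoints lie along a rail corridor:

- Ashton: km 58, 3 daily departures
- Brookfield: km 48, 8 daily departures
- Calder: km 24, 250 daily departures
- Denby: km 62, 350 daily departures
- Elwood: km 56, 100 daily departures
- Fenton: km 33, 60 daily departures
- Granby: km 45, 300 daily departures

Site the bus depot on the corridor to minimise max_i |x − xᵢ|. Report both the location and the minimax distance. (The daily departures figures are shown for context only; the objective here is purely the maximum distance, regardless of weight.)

location 43, max distance 19

The 1-center on a line is the midpoint of the two extreme points: leftmost at 24, rightmost at 62.
Optimal location = (24 + 62)/2 = 43; maximum distance = (62 − 24)/2 = 19.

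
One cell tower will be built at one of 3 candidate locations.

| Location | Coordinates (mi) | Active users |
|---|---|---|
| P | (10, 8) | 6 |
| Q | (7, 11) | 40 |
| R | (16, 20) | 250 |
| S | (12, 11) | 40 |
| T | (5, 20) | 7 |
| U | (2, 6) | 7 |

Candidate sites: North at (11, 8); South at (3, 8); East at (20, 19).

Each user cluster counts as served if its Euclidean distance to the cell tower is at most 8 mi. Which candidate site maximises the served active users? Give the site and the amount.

East, covering 250

Coverage radius r = 8 mi; a point is covered iff (Δx)²+(Δy)² ≤ 8² = 64.
  North (11, 8): covers {P, Q, S} → 86
  South (3, 8): covers {P, Q, U} → 53
  East (20, 19): covers {R} → 250
Maximum coverage at East: 250 active users.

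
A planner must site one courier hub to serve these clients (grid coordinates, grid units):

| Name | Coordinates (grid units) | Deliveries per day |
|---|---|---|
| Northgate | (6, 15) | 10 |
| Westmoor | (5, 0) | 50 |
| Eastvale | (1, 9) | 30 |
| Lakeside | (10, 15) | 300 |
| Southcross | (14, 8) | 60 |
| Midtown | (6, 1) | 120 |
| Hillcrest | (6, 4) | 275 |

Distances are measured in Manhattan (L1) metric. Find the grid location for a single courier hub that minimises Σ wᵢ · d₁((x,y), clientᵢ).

Manhattan distance separates: Σwᵢ(|x−xᵢ|+|y−yᵢ|) = Σwᵢ|x−xᵢ| + Σwᵢ|y−yᵢ|, so x and y are optimised independently as 1-D weighted medians.
Total weight W = 845; half = 422.5.
x-coordinate, sorted with cumulative weight:
  x=1 (Eastvale, w=30) cum 30
  x=5 (Westmoor, w=50) cum 80
  x=6 (Northgate, w=10) cum 90
  x=6 (Midtown, w=120) cum 210
  x=6 (Hillcrest, w=275) cum 485  ← median
  x=10 (Lakeside, w=300) cum 785
  x=14 (Southcross, w=60) cum 845
⇒ x* = 6
y-coordinate, sorted with cumulative weight:
  y=0 (Westmoor, w=50) cum 50
  y=1 (Midtown, w=120) cum 170
  y=4 (Hillcrest, w=275) cum 445  ← median
  y=8 (Southcross, w=60) cum 505
  y=9 (Eastvale, w=30) cum 535
  y=15 (Northgate, w=10) cum 545
  y=15 (Lakeside, w=300) cum 845
⇒ y* = 4

(6, 4)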